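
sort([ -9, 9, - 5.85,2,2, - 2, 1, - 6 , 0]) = [ - 9, - 6,  -  5.85 , - 2,  0, 1,2,  2 , 9]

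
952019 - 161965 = 790054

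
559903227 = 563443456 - 3540229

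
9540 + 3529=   13069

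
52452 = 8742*6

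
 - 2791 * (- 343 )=957313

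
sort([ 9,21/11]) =[ 21/11,9]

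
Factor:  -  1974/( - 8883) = 2^1*3^( - 2)= 2/9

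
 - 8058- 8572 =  - 16630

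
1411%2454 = 1411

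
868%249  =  121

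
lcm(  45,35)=315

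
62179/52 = 1195 + 3/4=1195.75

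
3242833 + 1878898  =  5121731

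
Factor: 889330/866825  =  2^1*5^( - 1)*13^1*6841^1*34673^(  -  1)=177866/173365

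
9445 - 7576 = 1869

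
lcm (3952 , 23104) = 300352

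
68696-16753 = 51943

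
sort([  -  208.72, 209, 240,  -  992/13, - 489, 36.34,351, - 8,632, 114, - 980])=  [ - 980,-489, - 208.72, - 992/13,- 8,  36.34,114,209, 240, 351, 632]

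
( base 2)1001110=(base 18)46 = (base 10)78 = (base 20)3I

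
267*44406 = 11856402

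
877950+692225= 1570175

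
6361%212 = 1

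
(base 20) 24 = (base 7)62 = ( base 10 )44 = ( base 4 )230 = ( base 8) 54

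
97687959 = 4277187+93410772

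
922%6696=922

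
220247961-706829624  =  -486581663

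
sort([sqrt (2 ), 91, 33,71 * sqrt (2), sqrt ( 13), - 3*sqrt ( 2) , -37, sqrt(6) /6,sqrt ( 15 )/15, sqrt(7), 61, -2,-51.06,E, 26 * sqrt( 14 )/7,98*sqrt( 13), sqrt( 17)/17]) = [ - 51.06, -37, - 3*sqrt(2 ), -2,sqrt( 17)/17, sqrt ( 15)/15,sqrt ( 6) /6,  sqrt ( 2),sqrt( 7 ),E, sqrt( 13) , 26 * sqrt( 14) /7, 33 , 61,91,  71 * sqrt( 2), 98*sqrt(13 )]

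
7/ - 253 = -1 + 246/253 = -0.03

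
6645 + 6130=12775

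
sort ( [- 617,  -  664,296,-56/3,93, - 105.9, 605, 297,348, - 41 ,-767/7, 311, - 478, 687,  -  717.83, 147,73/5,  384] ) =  [ - 717.83, - 664, - 617, - 478, - 767/7, - 105.9, - 41 , - 56/3, 73/5, 93,147 , 296, 297, 311, 348, 384, 605,687] 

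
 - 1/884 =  - 1 + 883/884= - 0.00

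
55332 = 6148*9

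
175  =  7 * 25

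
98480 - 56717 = 41763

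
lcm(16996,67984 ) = 67984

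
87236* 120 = 10468320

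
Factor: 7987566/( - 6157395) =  - 2662522/2052465 = - 2^1*3^( - 1) * 5^( -1 )*293^( - 1 )*467^( - 1)*1331261^1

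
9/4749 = 3/1583=0.00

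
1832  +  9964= 11796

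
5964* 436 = 2600304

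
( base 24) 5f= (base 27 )50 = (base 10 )135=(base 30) 4f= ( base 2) 10000111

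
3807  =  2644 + 1163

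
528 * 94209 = 49742352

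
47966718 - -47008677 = 94975395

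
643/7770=643/7770 = 0.08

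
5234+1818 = 7052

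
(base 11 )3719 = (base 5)123420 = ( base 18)f00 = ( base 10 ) 4860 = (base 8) 11374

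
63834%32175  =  31659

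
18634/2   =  9317 = 9317.00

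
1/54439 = 1/54439 =0.00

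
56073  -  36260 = 19813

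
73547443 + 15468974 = 89016417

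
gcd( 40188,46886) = 6698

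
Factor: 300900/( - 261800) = -2^(-1 )*3^1*7^(-1)*11^(-1 )*59^1 = -177/154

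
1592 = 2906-1314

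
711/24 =29 + 5/8 =29.62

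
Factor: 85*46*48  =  187680 = 2^5*3^1*5^1*17^1*23^1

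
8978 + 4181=13159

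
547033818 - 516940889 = 30092929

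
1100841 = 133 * 8277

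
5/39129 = 5/39129 = 0.00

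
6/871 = 6/871 = 0.01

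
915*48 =43920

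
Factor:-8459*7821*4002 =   -  2^1*3^3*11^2*23^1*29^1*79^1*769^1 = - 264763671678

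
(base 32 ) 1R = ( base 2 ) 111011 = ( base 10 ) 59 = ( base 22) 2f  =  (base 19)32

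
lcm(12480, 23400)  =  187200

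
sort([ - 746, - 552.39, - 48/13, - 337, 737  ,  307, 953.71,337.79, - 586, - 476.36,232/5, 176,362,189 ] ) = [ - 746, - 586, - 552.39, - 476.36, - 337, - 48/13,232/5,176,189,307,337.79,362, 737,953.71] 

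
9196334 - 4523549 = 4672785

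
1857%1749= 108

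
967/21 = 967/21 = 46.05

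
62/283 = 62/283 = 0.22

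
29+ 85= 114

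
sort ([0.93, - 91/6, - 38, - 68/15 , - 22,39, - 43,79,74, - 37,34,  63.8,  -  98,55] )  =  [ - 98, - 43 , - 38,  -  37, -22, - 91/6, - 68/15,0.93, 34, 39, 55, 63.8,74 , 79 ] 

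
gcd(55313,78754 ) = 1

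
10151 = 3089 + 7062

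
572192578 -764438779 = -192246201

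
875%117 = 56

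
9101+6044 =15145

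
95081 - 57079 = 38002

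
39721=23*1727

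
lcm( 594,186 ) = 18414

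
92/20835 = 92/20835 = 0.00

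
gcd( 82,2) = 2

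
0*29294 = 0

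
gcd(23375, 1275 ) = 425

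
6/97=6/97 = 0.06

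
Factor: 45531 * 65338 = 2974904478 = 2^1*3^2*7^1*13^1*359^1*5059^1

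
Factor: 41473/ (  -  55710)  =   - 67/90 = -  2^( - 1)*3^ (-2)*5^ (-1 )*67^1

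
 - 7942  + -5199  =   - 13141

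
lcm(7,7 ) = 7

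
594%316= 278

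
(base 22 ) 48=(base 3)10120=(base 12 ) 80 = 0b1100000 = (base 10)96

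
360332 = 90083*4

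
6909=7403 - 494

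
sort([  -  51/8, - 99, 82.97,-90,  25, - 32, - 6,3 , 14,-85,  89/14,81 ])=[ - 99,-90, - 85, - 32,  -  51/8,  -  6,3, 89/14 , 14, 25, 81, 82.97] 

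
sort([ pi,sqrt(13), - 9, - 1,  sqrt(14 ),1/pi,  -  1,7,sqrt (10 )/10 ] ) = [ - 9,-1, - 1,sqrt(10) /10, 1/pi,  pi, sqrt( 13 ),  sqrt(14 ),7]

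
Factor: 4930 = 2^1 * 5^1*17^1*  29^1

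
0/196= 0  =  0.00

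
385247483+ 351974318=737221801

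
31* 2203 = 68293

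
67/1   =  67 = 67.00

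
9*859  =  7731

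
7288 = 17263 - 9975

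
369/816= 123/272=0.45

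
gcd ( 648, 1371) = 3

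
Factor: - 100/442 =-2^1*5^2*13^(-1)*17^(-1)= - 50/221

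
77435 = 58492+18943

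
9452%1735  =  777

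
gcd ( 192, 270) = 6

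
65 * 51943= 3376295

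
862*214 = 184468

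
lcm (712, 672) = 59808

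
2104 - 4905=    - 2801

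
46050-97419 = -51369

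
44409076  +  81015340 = 125424416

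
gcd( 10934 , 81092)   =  22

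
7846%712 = 14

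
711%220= 51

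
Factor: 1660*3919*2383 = 15502701820= 2^2 *5^1*83^1*2383^1 * 3919^1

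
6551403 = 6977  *939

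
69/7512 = 23/2504= 0.01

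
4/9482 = 2/4741 =0.00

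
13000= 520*25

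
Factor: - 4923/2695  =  -3^2 *5^( - 1 )* 7^(-2)*11^( - 1 )  *  547^1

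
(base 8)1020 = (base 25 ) L3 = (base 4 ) 20100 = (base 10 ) 528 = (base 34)fi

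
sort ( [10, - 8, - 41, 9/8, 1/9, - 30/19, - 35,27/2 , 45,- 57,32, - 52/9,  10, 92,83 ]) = [-57,-41, - 35, -8, - 52/9, - 30/19, 1/9,9/8, 10, 10, 27/2, 32, 45, 83,  92 ]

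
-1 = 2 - 3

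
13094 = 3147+9947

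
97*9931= 963307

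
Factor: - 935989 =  - 37^1*41^1*617^1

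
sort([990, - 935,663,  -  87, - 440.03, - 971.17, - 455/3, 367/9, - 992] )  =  [ - 992,-971.17, - 935, - 440.03, - 455/3, -87 , 367/9,663, 990]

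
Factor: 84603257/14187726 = 2^(- 1)* 3^(-2)*7^( - 1 )*19^1 * 112601^( - 1 ) *4452803^1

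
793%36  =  1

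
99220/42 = 2362 + 8/21 = 2362.38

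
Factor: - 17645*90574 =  - 1598178230 = -  2^1*5^1*11^1*23^1*179^1 * 3529^1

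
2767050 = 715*3870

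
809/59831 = 809/59831 = 0.01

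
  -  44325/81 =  - 548+7/9 =- 547.22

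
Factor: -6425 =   -  5^2*257^1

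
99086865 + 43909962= 142996827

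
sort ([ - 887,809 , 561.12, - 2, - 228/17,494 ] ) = [ - 887, - 228/17 , - 2, 494 , 561.12,809]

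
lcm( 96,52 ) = 1248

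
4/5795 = 4/5795 = 0.00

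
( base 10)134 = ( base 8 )206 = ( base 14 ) 98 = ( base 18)78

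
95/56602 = 95/56602 = 0.00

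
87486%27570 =4776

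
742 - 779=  - 37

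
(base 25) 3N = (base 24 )42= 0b1100010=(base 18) 58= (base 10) 98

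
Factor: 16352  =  2^5*7^1*73^1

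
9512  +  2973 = 12485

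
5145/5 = 1029 =1029.00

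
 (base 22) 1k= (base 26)1G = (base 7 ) 60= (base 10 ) 42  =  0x2a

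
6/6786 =1/1131 = 0.00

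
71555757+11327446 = 82883203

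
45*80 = 3600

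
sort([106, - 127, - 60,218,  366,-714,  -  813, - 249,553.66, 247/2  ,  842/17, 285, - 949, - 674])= [ - 949,- 813,  -  714, - 674, - 249, - 127 , -60, 842/17,106, 247/2,218,  285,366,553.66 ] 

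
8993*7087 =63733391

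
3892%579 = 418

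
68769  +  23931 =92700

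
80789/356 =80789/356 = 226.94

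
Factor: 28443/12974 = 2^( - 1)*3^1 * 13^(  -  1)*19^1 = 57/26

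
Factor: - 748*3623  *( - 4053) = 10983646212=2^2 * 3^1*7^1*11^1*17^1 * 193^1*3623^1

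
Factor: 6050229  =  3^1 * 43^1*46901^1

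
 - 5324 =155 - 5479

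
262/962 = 131/481  =  0.27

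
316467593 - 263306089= 53161504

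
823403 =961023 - 137620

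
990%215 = 130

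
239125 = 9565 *25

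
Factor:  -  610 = -2^1*5^1*61^1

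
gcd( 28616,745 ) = 1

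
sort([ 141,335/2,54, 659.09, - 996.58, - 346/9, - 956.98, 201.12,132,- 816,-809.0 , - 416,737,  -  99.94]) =[ - 996.58,  -  956.98 ,-816 ,  -  809.0,-416 ,  -  99.94, - 346/9,  54 , 132 , 141,335/2,201.12,659.09, 737]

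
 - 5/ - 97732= 5/97732 = 0.00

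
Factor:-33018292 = - 2^2*653^1*12641^1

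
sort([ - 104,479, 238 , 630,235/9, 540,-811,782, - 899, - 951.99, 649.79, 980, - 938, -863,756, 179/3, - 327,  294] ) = [ - 951.99, - 938, - 899, - 863,-811, - 327,-104,235/9,179/3, 238,294,479, 540, 630, 649.79, 756, 782 , 980]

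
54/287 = 54/287 = 0.19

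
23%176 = 23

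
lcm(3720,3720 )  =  3720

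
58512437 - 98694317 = - 40181880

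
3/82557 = 1/27519 = 0.00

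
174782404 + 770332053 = 945114457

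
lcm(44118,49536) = 2823552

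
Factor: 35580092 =2^2*43^1*269^1*769^1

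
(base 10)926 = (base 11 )772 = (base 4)32132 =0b1110011110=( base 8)1636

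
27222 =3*9074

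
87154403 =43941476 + 43212927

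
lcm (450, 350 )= 3150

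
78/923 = 6/71 =0.08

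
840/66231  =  280/22077 = 0.01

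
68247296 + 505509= 68752805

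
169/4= 42 + 1/4 = 42.25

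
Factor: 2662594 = 2^1 *11^1*37^1 * 3271^1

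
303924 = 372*817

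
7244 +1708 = 8952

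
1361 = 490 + 871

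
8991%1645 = 766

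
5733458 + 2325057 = 8058515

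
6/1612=3/806 = 0.00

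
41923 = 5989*7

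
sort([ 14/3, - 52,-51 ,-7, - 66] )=[-66, - 52,  -  51, - 7,14/3] 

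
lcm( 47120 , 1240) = 47120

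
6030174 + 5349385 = 11379559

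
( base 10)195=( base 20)9F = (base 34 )5P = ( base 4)3003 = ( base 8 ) 303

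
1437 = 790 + 647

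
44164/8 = 11041/2 = 5520.50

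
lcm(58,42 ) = 1218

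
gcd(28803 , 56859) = 3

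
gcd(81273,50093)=1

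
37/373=37/373 = 0.10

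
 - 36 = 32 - 68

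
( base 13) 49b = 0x324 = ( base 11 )671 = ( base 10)804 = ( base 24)19C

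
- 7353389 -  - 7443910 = 90521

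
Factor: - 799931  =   - 11^3*601^1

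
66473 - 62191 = 4282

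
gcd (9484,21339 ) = 2371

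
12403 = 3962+8441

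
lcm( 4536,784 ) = 63504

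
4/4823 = 4/4823 = 0.00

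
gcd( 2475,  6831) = 99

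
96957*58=5623506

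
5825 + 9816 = 15641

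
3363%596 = 383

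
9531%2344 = 155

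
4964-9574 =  - 4610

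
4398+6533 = 10931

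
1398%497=404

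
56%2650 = 56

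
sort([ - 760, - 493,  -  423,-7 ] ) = [ - 760, - 493,-423, - 7] 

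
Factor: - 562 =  - 2^1*281^1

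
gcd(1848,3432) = 264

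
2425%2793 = 2425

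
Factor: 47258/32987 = 2^1*23629^1*32987^( - 1)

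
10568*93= 982824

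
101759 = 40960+60799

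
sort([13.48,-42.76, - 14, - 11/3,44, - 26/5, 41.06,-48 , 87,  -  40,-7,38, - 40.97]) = [ - 48,-42.76, -40.97, - 40, - 14, - 7, -26/5,-11/3, 13.48,38,41.06 , 44, 87]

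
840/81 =280/27 = 10.37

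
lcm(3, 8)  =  24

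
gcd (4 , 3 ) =1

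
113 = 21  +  92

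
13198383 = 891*14813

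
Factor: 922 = 2^1 * 461^1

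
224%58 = 50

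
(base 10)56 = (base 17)35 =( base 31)1p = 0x38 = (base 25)26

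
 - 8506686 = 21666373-30173059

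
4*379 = 1516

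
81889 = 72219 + 9670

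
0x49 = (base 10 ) 73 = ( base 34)25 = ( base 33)27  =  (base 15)4d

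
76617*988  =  75697596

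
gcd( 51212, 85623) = 1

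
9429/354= 26 + 75/118 = 26.64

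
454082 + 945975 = 1400057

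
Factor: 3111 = 3^1*17^1*61^1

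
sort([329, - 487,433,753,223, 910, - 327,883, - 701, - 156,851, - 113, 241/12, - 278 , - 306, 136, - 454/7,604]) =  [-701,-487, - 327, - 306, - 278  ,-156, - 113, - 454/7, 241/12,136, 223, 329, 433,604,753,851,883,910 ]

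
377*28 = 10556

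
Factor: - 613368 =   -  2^3*3^2 *7^1 * 1217^1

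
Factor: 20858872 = 2^3 *2607359^1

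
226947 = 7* 32421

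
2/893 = 2/893 = 0.00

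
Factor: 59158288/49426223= 8451184/7060889  =  2^4*7^1*11^ ( - 1)*61^1*653^(-1)*983^(- 1 )*1237^1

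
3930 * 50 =196500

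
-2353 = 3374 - 5727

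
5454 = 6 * 909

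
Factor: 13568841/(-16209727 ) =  - 3^2*11^1*13^2*811^1*16209727^(-1)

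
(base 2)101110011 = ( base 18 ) 12b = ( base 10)371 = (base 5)2441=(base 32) bj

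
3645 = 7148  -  3503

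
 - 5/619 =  -5/619 = - 0.01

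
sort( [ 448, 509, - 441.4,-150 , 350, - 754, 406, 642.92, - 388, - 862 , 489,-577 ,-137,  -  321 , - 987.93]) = [ - 987.93, - 862,-754, -577,-441.4, - 388,-321, - 150, - 137, 350, 406, 448 , 489,  509,642.92]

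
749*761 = 569989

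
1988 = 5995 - 4007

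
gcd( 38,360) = 2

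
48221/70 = 688 + 61/70 = 688.87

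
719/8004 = 719/8004 = 0.09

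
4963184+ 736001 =5699185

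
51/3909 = 17/1303 = 0.01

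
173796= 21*8276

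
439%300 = 139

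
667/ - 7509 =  - 667/7509 = - 0.09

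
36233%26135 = 10098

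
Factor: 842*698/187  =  587716/187 = 2^2*11^(  -  1 )*17^ ( -1) *349^1*421^1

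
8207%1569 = 362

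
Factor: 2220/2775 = 2^2 * 5^( - 1 ) = 4/5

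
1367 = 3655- 2288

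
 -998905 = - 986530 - 12375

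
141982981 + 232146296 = 374129277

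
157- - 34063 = 34220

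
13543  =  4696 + 8847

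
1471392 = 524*2808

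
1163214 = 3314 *351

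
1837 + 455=2292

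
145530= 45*3234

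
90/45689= 90/45689 = 0.00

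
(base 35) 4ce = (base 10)5334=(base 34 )4ku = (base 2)1010011010110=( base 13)2574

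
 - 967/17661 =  - 967/17661 = - 0.05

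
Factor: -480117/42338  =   - 2^( - 1 )*3^1* 11^1*14549^1*21169^( - 1)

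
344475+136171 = 480646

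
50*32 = 1600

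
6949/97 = 71 + 62/97 = 71.64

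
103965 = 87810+16155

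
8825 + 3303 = 12128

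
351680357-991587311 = -639906954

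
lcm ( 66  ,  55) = 330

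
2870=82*35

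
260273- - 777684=1037957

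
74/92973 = 74/92973  =  0.00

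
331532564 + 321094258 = 652626822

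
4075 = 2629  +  1446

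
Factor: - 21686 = -2^1*7^1*1549^1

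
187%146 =41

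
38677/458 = 84 + 205/458 = 84.45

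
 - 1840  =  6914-8754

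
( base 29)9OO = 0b10000001100001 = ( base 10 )8289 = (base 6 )102213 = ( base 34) 75r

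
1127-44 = 1083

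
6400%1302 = 1192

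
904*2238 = 2023152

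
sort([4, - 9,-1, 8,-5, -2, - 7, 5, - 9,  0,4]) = [  -  9, - 9, - 7, - 5, - 2, - 1,  0,4,4,5, 8 ]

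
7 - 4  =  3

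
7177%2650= 1877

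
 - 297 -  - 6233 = 5936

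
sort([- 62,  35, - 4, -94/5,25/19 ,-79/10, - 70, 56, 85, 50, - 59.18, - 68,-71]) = [ - 71,  -  70, - 68, - 62, - 59.18,  -  94/5, - 79/10, - 4,25/19, 35, 50,56, 85]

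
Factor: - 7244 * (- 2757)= 19971708= 2^2 * 3^1*919^1*1811^1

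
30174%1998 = 204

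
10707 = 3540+7167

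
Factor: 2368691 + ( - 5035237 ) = -2^1*1333273^1 = -2666546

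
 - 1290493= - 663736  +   - 626757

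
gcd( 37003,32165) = 1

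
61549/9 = 6838 + 7/9 = 6838.78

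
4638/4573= 4638/4573 = 1.01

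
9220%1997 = 1232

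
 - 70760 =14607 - 85367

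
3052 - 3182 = -130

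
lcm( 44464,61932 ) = 1734096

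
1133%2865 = 1133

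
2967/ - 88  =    -  2967/88 = -33.72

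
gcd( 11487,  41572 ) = 547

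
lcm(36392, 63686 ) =254744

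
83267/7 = 83267/7 = 11895.29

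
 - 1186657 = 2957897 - 4144554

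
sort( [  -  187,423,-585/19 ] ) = [ - 187, - 585/19, 423 ] 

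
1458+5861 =7319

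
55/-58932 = -1  +  58877/58932 = - 0.00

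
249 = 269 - 20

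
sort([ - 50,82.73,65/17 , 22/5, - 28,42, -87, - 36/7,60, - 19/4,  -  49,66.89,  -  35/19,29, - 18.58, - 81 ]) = [ - 87, - 81, - 50, -49,-28 ,-18.58, - 36/7,-19/4, - 35/19, 65/17, 22/5,  29,42,  60,66.89,82.73]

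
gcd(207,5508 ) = 9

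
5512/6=918 + 2/3 = 918.67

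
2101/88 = 191/8 = 23.88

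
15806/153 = 103 + 47/153 = 103.31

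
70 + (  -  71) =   -  1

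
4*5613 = 22452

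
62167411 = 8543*7277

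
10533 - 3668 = 6865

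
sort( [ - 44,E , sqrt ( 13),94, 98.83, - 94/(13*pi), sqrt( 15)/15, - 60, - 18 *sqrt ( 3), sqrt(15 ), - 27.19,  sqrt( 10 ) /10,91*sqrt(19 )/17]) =[ - 60, - 44, - 18*sqrt(3 ), - 27.19, - 94/( 13*pi),sqrt( 15) /15,sqrt(10)/10,E, sqrt( 13), sqrt( 15),91*sqrt( 19 ) /17, 94,98.83 ]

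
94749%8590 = 259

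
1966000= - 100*( - 19660 )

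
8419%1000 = 419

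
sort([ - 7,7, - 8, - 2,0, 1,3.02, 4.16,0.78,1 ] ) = [ - 8, - 7, - 2, 0,  0.78, 1,  1, 3.02,4.16 , 7 ] 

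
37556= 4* 9389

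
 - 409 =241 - 650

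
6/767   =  6/767 = 0.01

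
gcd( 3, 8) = 1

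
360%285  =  75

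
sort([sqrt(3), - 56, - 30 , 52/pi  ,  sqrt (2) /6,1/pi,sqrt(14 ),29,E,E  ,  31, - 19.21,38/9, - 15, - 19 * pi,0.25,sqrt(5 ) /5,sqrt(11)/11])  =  [ - 19*pi, -56, - 30, - 19.21, - 15,sqrt(2) /6,0.25,  sqrt(11)/11,  1/pi,sqrt( 5 ) /5,sqrt(3), E,E,sqrt ( 14 ),38/9, 52/pi,29,31]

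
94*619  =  58186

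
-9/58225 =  - 9/58225= - 0.00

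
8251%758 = 671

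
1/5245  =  1/5245 =0.00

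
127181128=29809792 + 97371336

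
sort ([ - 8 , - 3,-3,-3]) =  [-8,-3, - 3, - 3] 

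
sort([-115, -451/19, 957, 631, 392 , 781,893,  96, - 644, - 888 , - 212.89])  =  [ - 888, - 644, - 212.89,  -  115, - 451/19 , 96, 392, 631 , 781, 893, 957] 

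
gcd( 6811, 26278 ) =7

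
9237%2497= 1746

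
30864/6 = 5144 = 5144.00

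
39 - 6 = 33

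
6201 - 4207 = 1994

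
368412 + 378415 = 746827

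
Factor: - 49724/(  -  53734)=62/67 =2^1 * 31^1 * 67^(-1)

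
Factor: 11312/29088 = 7/18=2^( - 1 )*3^( - 2 )*7^1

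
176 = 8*22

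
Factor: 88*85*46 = 2^4*5^1* 11^1 * 17^1 * 23^1 = 344080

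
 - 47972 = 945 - 48917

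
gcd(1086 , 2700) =6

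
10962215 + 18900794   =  29863009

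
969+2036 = 3005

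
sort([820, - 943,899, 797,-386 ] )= [ - 943, - 386,797, 820, 899] 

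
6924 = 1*6924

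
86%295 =86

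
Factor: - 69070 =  - 2^1*5^1 * 6907^1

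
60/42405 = 4/2827 = 0.00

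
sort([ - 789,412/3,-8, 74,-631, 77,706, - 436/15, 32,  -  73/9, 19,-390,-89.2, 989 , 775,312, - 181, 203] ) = [ - 789,- 631 ,  -  390,  -  181, - 89.2  , - 436/15, - 73/9,-8,19 , 32, 74,77 , 412/3, 203, 312 , 706, 775,  989]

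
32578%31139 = 1439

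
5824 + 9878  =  15702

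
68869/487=68869/487=141.41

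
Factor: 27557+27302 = 7^1*17^1*461^1=54859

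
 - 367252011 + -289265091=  - 656517102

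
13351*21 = 280371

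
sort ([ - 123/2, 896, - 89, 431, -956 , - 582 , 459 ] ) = [ - 956,-582,-89,-123/2,431, 459,  896] 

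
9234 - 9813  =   - 579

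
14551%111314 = 14551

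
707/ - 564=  - 707/564 = - 1.25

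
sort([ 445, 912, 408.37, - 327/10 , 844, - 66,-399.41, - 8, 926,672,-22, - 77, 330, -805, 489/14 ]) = [-805, - 399.41, - 77, - 66,-327/10, - 22, - 8 , 489/14,330,408.37,445, 672, 844, 912, 926 ]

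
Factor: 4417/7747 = 7^1*61^( - 1 )*127^( - 1 )*631^1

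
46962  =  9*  5218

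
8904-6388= 2516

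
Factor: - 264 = -2^3*3^1*11^1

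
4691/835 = 4691/835= 5.62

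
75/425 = 3/17 = 0.18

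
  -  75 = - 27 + -48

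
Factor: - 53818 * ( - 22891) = 1231947838 = 2^1 * 11^1*71^1 * 379^1*2081^1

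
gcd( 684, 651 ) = 3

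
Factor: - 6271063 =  - 6271063^1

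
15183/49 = 2169/7= 309.86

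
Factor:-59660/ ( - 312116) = 95/497 = 5^1*  7^( - 1 )*19^1*71^( - 1)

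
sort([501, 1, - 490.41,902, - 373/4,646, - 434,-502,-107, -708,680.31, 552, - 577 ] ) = [ -708, - 577, - 502,- 490.41, - 434, - 107,  -  373/4,  1, 501, 552, 646, 680.31, 902]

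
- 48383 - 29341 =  - 77724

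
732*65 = 47580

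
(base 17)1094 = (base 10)5070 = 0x13CE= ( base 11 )389A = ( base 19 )E0G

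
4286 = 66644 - 62358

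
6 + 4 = 10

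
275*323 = 88825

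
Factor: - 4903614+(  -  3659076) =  - 8562690 = - 2^1 * 3^2 * 5^1*89^1 * 1069^1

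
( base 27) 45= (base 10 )113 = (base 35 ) 38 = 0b1110001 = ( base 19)5I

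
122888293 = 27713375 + 95174918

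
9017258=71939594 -62922336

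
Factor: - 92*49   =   - 4508 = - 2^2*7^2 * 23^1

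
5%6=5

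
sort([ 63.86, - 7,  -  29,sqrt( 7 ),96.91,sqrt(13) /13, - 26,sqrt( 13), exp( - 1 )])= [  -  29, - 26,-7, sqrt( 13 ) /13,exp ( - 1 ),sqrt( 7), sqrt( 13 ),63.86, 96.91] 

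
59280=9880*6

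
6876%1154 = 1106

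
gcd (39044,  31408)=4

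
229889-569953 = -340064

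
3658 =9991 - 6333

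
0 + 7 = 7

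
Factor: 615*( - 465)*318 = - 90940050 = - 2^1*3^3* 5^2*31^1 * 41^1*53^1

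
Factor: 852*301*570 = 2^3*3^2*5^1*7^1*19^1*43^1*71^1 =146177640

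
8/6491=8/6491= 0.00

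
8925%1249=182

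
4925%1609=98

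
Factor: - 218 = - 2^1*109^1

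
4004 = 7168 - 3164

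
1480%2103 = 1480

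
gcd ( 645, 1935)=645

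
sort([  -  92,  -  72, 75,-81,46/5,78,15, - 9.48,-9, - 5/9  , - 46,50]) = [ - 92, - 81, -72,- 46, - 9.48,-9, - 5/9,46/5,15, 50,75,78]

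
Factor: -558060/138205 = -2^2*3^1*  71^1*211^( - 1) = -852/211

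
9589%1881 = 184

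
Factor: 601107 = 3^1*13^1*15413^1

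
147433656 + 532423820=679857476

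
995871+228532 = 1224403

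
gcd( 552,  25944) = 552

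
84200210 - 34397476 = 49802734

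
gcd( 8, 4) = 4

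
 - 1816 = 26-1842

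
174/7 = 174/7 = 24.86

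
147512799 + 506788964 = 654301763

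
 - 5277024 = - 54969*96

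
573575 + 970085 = 1543660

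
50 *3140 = 157000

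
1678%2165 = 1678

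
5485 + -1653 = 3832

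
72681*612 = 44480772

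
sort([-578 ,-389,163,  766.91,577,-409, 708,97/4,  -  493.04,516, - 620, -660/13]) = [ - 620,- 578, - 493.04,-409,-389,-660/13,97/4,163,  516,577,708, 766.91] 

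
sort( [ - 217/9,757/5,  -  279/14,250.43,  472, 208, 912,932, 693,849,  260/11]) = [ - 217/9, - 279/14,260/11,757/5, 208, 250.43,472, 693, 849  ,  912, 932 ] 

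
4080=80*51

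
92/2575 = 92/2575 = 0.04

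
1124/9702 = 562/4851 = 0.12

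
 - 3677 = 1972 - 5649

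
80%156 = 80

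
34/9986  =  17/4993 = 0.00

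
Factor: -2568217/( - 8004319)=29^( - 1)*607^1  *4231^1 * 276011^( - 1) 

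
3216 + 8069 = 11285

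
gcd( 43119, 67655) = 1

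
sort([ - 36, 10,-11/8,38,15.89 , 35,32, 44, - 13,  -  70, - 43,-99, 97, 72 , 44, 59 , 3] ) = [ - 99, -70, - 43,-36, -13,-11/8, 3, 10,15.89,  32,35, 38, 44, 44 , 59 , 72, 97]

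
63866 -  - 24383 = 88249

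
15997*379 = 6062863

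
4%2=0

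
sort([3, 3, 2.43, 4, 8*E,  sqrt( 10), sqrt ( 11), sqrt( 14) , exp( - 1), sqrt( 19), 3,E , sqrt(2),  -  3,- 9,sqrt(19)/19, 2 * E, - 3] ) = [-9,-3, - 3, sqrt(19 ) /19,  exp( - 1),  sqrt( 2 ),2.43, E,3, 3,  3, sqrt( 10 ), sqrt ( 11),sqrt( 14),4, sqrt(19 ),2*E, 8 * E ] 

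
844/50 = 16 + 22/25 = 16.88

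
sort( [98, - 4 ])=[ - 4,98] 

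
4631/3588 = 1 + 1043/3588=1.29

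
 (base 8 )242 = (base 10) 162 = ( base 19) 8a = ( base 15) ac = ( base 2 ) 10100010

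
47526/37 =1284 + 18/37 = 1284.49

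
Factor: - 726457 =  - 726457^1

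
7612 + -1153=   6459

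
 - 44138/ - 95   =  44138/95 =464.61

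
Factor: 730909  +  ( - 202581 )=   2^3*66041^1=528328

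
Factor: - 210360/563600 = - 5259/14090 = - 2^( - 1 )*3^1*5^(-1) * 1409^ ( - 1 )*1753^1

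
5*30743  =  153715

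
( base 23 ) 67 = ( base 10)145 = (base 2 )10010001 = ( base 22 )6D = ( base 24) 61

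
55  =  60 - 5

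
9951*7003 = 69686853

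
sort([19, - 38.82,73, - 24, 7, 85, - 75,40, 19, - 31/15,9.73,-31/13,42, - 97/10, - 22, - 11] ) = [ - 75 ,-38.82 , - 24 , - 22,  -  11, - 97/10,-31/13, - 31/15, 7,  9.73,19,  19,40,42,73,85]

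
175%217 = 175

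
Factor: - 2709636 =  - 2^2*3^1 * 349^1*647^1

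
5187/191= 27 + 30/191 = 27.16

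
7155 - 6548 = 607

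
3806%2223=1583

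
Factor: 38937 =3^1 * 12979^1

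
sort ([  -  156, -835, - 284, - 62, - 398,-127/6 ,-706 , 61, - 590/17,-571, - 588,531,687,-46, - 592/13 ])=[-835, - 706, - 588, - 571, - 398,  -  284, - 156, - 62, - 46, -592/13 , - 590/17, - 127/6,  61, 531, 687 ]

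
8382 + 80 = 8462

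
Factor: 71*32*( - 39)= - 2^5*3^1*13^1*71^1 = - 88608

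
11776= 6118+5658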